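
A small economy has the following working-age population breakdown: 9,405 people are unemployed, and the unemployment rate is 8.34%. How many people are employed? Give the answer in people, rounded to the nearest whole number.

Labor force = U / u = 9,405 / 0.0834 ≈ 112,770.
Employed = labor force − unemployed = 112,770 − 9,405 = 103,365.

About 103,365 are employed.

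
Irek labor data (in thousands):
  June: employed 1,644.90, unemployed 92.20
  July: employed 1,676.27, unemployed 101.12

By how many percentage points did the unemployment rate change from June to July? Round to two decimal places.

The unemployment rate changed by +0.38 percentage points.

June: labor force = 1,644.90 + 92.20 = 1,737.10; u = 92.20/1,737.10 = 5.31%.
July: labor force = 1,676.27 + 101.12 = 1,777.39; u = 101.12/1,777.39 = 5.69%.
Change = 5.69% − 5.31% = +0.38 pp.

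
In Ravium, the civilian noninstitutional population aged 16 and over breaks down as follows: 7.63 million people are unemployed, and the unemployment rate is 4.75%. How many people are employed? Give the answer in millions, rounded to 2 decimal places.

About 153.00 million are employed.

Labor force = U / u = 7.63 / 0.0475 ≈ 160.63 million.
Employed = labor force − unemployed = 160.63 − 7.63 = 153.00 million.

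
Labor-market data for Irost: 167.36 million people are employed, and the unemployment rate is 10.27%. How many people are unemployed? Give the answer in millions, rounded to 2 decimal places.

Let U be the number unemployed. The labor force is E + U, and U/(E+U) = 0.1027.
So U = 0.1027 × 167.36 / (1 − 0.1027) = 17.1879 / 0.8973 ≈ 19.16 million.

About 19.16 million are unemployed.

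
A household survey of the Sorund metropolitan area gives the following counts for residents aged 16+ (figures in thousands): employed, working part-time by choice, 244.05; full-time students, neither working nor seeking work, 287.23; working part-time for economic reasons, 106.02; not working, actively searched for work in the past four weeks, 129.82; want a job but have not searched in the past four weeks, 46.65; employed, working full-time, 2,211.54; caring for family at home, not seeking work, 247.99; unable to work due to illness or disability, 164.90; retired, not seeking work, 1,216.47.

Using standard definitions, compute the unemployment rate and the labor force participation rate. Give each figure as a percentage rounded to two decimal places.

Unemployment rate ≈ 4.82%; labor force participation rate ≈ 57.82%.

Employed = 244.05 + 106.02 + 2,211.54 = 2,561.61 thousand (anyone who worked, including part-time for economic reasons, counts as employed).
Unemployed = 129.82 thousand.
Labor force = 2,561.61 + 129.82 = 2,691.43 thousand.
Not in labor force = 287.23 + 46.65 + 247.99 + 164.90 + 1,216.47 = 1,963.24 thousand (those not working and not actively searching are outside the labor force — including those who want a job but have given up searching).
Civilian working-age population = 2,691.43 + 1,963.24 = 4,654.67 thousand.
Unemployment rate = 129.82 / 2,691.43 = 4.82%.
Labor force participation rate = 2,691.43 / 4,654.67 = 57.82%.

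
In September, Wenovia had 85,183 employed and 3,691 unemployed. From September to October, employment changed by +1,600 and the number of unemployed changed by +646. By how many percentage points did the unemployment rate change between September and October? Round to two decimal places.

The unemployment rate changed by +0.61 percentage points.

September: labor force = 85,183 + 3,691 = 88,874; u = 3,691/88,874 = 4.15%.
October: labor force = 86,783 + 4,337 = 91,120; u = 4,337/91,120 = 4.76%.
Change = 4.76% − 4.15% = +0.61 pp.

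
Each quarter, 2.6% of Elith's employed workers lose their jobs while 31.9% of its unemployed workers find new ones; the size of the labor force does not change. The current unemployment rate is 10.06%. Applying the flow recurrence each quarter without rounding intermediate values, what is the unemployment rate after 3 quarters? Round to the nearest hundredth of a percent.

Unemployment rate after three quarters ≈ 8.25%.

With a fixed labor force, u_{t+1} = u_t + s·(1−u_t) − f·u_t = u_t·(1−s−f) + s.
Here 1−s−f = 0.655 and s = 0.026.
u_1 = 0.100600 × 0.655 + 0.026 = 0.091893.
u_2 = 0.091893 × 0.655 + 0.026 = 0.086190.
u_3 = 0.086190 × 0.655 + 0.026 = 0.082454.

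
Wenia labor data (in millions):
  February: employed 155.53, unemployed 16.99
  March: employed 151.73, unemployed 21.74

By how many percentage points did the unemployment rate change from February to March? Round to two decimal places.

The unemployment rate changed by +2.68 percentage points.

February: labor force = 155.53 + 16.99 = 172.52; u = 16.99/172.52 = 9.85%.
March: labor force = 151.73 + 21.74 = 173.47; u = 21.74/173.47 = 12.53%.
Change = 12.53% − 9.85% = +2.68 pp.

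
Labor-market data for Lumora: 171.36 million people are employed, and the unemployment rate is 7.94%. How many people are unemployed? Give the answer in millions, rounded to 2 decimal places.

About 14.78 million are unemployed.

Let U be the number unemployed. The labor force is E + U, and U/(E+U) = 0.0794.
So U = 0.0794 × 171.36 / (1 − 0.0794) = 13.6060 / 0.9206 ≈ 14.78 million.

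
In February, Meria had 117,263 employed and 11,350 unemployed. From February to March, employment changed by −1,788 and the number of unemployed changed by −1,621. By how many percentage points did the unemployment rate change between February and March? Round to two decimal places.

February: labor force = 117,263 + 11,350 = 128,613; u = 11,350/128,613 = 8.82%.
March: labor force = 115,475 + 9,729 = 125,204; u = 9,729/125,204 = 7.77%.
Change = 7.77% − 8.82% = −1.05 pp.

The unemployment rate changed by −1.05 percentage points.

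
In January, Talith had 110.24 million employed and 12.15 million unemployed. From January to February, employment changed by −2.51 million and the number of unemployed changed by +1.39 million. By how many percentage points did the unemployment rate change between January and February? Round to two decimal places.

The unemployment rate changed by +1.24 percentage points.

January: labor force = 110.24 + 12.15 = 122.39; u = 12.15/122.39 = 9.93%.
February: labor force = 107.73 + 13.54 = 121.27; u = 13.54/121.27 = 11.17%.
Change = 11.17% − 9.93% = +1.24 pp.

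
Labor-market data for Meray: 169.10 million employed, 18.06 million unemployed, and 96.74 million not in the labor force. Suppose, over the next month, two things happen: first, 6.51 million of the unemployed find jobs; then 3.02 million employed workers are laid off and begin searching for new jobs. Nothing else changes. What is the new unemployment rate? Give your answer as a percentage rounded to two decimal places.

Initially, labor force = 169.10 + 18.06 = 187.16 million, so u = 18.06/187.16 = 9.65%.
After the first change, unemployed falls and employed rises by 6.51; labor force unchanged → E = 175.61, U = 11.55, labor force = 187.16 million.
After the second change, employed falls and unemployed rises by 3.02; labor force unchanged → E = 172.59, U = 14.57, labor force = 187.16 million.
New unemployment rate = 14.57 / 187.16 = 7.78%.

New unemployment rate ≈ 7.78%.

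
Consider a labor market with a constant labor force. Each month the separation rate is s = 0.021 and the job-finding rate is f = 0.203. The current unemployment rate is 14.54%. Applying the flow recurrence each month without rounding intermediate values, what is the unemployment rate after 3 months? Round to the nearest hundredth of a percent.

With a fixed labor force, u_{t+1} = u_t + s·(1−u_t) − f·u_t = u_t·(1−s−f) + s.
Here 1−s−f = 0.776 and s = 0.021.
u_1 = 0.145400 × 0.776 + 0.021 = 0.133830.
u_2 = 0.133830 × 0.776 + 0.021 = 0.124852.
u_3 = 0.124852 × 0.776 + 0.021 = 0.117885.

Unemployment rate after three months ≈ 11.79%.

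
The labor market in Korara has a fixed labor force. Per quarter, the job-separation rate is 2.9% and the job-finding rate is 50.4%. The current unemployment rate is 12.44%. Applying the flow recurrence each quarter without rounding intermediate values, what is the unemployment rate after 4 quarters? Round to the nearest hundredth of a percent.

Unemployment rate after four quarters ≈ 5.77%.

With a fixed labor force, u_{t+1} = u_t + s·(1−u_t) − f·u_t = u_t·(1−s−f) + s.
Here 1−s−f = 0.467 and s = 0.029.
u_1 = 0.124400 × 0.467 + 0.029 = 0.087095.
u_2 = 0.087095 × 0.467 + 0.029 = 0.069673.
u_3 = 0.069673 × 0.467 + 0.029 = 0.061537.
u_4 = 0.061537 × 0.467 + 0.029 = 0.057738.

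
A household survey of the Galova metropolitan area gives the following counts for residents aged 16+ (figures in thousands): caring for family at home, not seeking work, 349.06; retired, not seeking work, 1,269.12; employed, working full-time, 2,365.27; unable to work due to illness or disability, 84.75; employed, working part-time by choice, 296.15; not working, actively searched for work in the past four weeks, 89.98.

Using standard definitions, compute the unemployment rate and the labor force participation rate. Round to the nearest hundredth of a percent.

Employed = 2,365.27 + 296.15 = 2,661.42 thousand.
Unemployed = 89.98 thousand.
Labor force = 2,661.42 + 89.98 = 2,751.40 thousand.
Not in labor force = 349.06 + 1,269.12 + 84.75 = 1,702.93 thousand (those not working and not actively searching are outside the labor force).
Civilian working-age population = 2,751.40 + 1,702.93 = 4,454.33 thousand.
Unemployment rate = 89.98 / 2,751.40 = 3.27%.
Labor force participation rate = 2,751.40 / 4,454.33 = 61.77%.

Unemployment rate ≈ 3.27%; labor force participation rate ≈ 61.77%.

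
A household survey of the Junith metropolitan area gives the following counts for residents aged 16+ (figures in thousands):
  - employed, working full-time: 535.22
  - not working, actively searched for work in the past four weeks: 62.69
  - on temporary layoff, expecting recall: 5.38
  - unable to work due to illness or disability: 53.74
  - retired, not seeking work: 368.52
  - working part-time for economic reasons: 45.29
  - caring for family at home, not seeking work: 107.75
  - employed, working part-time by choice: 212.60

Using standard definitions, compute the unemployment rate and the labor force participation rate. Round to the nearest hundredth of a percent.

Employed = 535.22 + 45.29 + 212.60 = 793.11 thousand (anyone who worked, including part-time for economic reasons, counts as employed).
Unemployed = 62.69 + 5.38 = 68.07 thousand (jobless and actively searching, or on temporary layoff).
Labor force = 793.11 + 68.07 = 861.18 thousand.
Not in labor force = 53.74 + 368.52 + 107.75 = 530.01 thousand (those not working and not actively searching are outside the labor force).
Civilian working-age population = 861.18 + 530.01 = 1,391.19 thousand.
Unemployment rate = 68.07 / 861.18 = 7.90%.
Labor force participation rate = 861.18 / 1,391.19 = 61.90%.

Unemployment rate ≈ 7.90%; labor force participation rate ≈ 61.90%.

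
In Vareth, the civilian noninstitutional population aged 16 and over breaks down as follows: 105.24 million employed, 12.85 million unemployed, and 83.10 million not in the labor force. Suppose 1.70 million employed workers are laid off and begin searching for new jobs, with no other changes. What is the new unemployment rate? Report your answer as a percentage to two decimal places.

Initially, labor force = 105.24 + 12.85 = 118.09 million, so u = 12.85/118.09 = 10.88%.
After the change, employed falls and unemployed rises by 1.70; labor force unchanged → E = 103.54, U = 14.55, labor force = 118.09 million.
New unemployment rate = 14.55 / 118.09 = 12.32%.

New unemployment rate ≈ 12.32%.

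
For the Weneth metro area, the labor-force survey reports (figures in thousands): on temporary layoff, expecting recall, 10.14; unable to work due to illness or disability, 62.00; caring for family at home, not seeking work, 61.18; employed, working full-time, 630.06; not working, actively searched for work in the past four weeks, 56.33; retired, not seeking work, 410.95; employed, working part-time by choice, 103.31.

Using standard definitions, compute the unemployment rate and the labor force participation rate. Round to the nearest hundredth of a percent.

Unemployment rate ≈ 8.31%; labor force participation rate ≈ 59.96%.

Employed = 630.06 + 103.31 = 733.37 thousand.
Unemployed = 10.14 + 56.33 = 66.47 thousand (jobless and actively searching, or on temporary layoff).
Labor force = 733.37 + 66.47 = 799.84 thousand.
Not in labor force = 62.00 + 61.18 + 410.95 = 534.13 thousand (those not working and not actively searching are outside the labor force).
Civilian working-age population = 799.84 + 534.13 = 1,333.97 thousand.
Unemployment rate = 66.47 / 799.84 = 8.31%.
Labor force participation rate = 799.84 / 1,333.97 = 59.96%.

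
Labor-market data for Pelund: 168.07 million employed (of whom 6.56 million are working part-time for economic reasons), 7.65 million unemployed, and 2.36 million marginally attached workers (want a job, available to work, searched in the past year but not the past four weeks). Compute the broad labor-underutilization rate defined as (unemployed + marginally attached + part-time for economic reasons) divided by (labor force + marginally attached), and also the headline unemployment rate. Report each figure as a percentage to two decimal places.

Broad underutilization rate ≈ 9.30%; headline unemployment rate ≈ 4.35%.

Labor force = 168.07 + 7.65 = 175.72 million.
Numerator = 7.65 + 2.36 + 6.56 = 16.57 million.
Denominator = 175.72 + 2.36 = 178.08 million.
Broad rate = 16.57 / 178.08 = 9.30%.
Headline unemployment rate = 7.65 / 175.72 = 4.35%.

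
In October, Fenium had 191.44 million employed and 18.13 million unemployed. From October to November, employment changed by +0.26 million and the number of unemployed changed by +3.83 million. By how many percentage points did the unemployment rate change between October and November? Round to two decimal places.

October: labor force = 191.44 + 18.13 = 209.57; u = 18.13/209.57 = 8.65%.
November: labor force = 191.70 + 21.96 = 213.66; u = 21.96/213.66 = 10.28%.
Change = 10.28% − 8.65% = +1.63 pp.

The unemployment rate changed by +1.63 percentage points.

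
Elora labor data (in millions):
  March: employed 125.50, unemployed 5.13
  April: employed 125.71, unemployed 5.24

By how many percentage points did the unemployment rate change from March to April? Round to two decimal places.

March: labor force = 125.50 + 5.13 = 130.63; u = 5.13/130.63 = 3.93%.
April: labor force = 125.71 + 5.24 = 130.95; u = 5.24/130.95 = 4.00%.
Change = 4.00% − 3.93% = +0.07 pp.

The unemployment rate changed by +0.07 percentage points.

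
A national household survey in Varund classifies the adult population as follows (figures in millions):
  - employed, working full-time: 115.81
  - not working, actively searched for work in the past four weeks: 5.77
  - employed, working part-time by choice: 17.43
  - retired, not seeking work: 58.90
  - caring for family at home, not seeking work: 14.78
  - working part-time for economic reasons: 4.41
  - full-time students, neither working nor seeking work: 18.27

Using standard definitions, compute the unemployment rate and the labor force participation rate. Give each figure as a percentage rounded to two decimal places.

Unemployment rate ≈ 4.02%; labor force participation rate ≈ 60.93%.

Employed = 115.81 + 17.43 + 4.41 = 137.65 million (anyone who worked, including part-time for economic reasons, counts as employed).
Unemployed = 5.77 million.
Labor force = 137.65 + 5.77 = 143.42 million.
Not in labor force = 58.90 + 14.78 + 18.27 = 91.95 million (those not working and not actively searching are outside the labor force).
Civilian working-age population = 143.42 + 91.95 = 235.37 million.
Unemployment rate = 5.77 / 143.42 = 4.02%.
Labor force participation rate = 143.42 / 235.37 = 60.93%.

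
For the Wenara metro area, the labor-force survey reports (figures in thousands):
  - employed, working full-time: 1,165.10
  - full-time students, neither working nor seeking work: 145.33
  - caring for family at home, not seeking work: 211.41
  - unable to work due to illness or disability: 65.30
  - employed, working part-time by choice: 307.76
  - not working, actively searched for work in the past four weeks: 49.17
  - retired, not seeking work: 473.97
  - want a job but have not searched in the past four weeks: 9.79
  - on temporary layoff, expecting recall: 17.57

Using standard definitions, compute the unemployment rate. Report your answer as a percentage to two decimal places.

Unemployment rate ≈ 4.33%.

Employed = 1,165.10 + 307.76 = 1,472.86 thousand.
Unemployed = 49.17 + 17.57 = 66.74 thousand (jobless and actively searching, or on temporary layoff).
Labor force = 1,472.86 + 66.74 = 1,539.60 thousand.
Unemployment rate = 66.74 / 1,539.60 = 4.33%.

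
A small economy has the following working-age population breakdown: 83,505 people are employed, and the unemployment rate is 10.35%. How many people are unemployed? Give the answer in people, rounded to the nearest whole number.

Let U be the number unemployed. The labor force is E + U, and U/(E+U) = 0.1035.
So U = 0.1035 × 83,505 / (1 − 0.1035) = 8642.77 / 0.8965 ≈ 9,641.

About 9,641 are unemployed.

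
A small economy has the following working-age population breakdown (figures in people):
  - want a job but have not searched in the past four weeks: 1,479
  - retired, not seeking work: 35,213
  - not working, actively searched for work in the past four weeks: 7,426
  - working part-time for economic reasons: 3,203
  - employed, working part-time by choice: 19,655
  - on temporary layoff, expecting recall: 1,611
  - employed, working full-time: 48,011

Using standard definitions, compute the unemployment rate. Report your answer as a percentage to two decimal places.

Unemployment rate ≈ 11.31%.

Employed = 3,203 + 19,655 + 48,011 = 70,869 (anyone who worked, including part-time for economic reasons, counts as employed).
Unemployed = 7,426 + 1,611 = 9,037 (jobless and actively searching, or on temporary layoff).
Labor force = 70,869 + 9,037 = 79,906.
Unemployment rate = 9,037 / 79,906 = 11.31%.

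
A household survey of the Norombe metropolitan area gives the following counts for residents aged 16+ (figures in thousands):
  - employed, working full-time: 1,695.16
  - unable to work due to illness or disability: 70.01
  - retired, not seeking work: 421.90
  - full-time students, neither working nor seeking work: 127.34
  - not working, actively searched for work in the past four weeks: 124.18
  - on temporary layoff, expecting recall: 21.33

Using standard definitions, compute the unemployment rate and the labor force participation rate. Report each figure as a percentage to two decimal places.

Employed = 1,695.16 thousand.
Unemployed = 124.18 + 21.33 = 145.51 thousand (jobless and actively searching, or on temporary layoff).
Labor force = 1,695.16 + 145.51 = 1,840.67 thousand.
Not in labor force = 70.01 + 421.90 + 127.34 = 619.25 thousand (those not working and not actively searching are outside the labor force).
Civilian working-age population = 1,840.67 + 619.25 = 2,459.92 thousand.
Unemployment rate = 145.51 / 1,840.67 = 7.91%.
Labor force participation rate = 1,840.67 / 2,459.92 = 74.83%.

Unemployment rate ≈ 7.91%; labor force participation rate ≈ 74.83%.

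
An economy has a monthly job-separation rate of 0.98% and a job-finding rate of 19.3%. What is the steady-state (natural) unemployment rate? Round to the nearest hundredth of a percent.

Steady-state unemployment rate ≈ 4.83%.

At steady state the flows balance: s·E = f·U, so U/(E+U) = s/(s+f).
u* = 0.98 / (0.98 + 19.3) = 0.98 / 20.28 = 4.83%.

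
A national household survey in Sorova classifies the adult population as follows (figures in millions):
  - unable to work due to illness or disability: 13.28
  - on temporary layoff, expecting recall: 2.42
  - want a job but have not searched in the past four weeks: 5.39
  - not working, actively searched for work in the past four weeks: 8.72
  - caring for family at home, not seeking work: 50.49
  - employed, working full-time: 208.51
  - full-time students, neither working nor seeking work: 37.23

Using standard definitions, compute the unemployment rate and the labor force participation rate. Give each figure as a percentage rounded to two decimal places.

Unemployment rate ≈ 5.07%; labor force participation rate ≈ 67.37%.

Employed = 208.51 million.
Unemployed = 2.42 + 8.72 = 11.14 million (jobless and actively searching, or on temporary layoff).
Labor force = 208.51 + 11.14 = 219.65 million.
Not in labor force = 13.28 + 5.39 + 50.49 + 37.23 = 106.39 million (those not working and not actively searching are outside the labor force — including those who want a job but have given up searching).
Civilian working-age population = 219.65 + 106.39 = 326.04 million.
Unemployment rate = 11.14 / 219.65 = 5.07%.
Labor force participation rate = 219.65 / 326.04 = 67.37%.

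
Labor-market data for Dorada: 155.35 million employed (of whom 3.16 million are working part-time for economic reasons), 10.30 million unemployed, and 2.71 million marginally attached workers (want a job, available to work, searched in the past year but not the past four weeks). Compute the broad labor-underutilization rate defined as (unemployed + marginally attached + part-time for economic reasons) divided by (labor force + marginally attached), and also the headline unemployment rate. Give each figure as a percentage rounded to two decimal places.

Labor force = 155.35 + 10.30 = 165.65 million.
Numerator = 10.30 + 2.71 + 3.16 = 16.17 million.
Denominator = 165.65 + 2.71 = 168.36 million.
Broad rate = 16.17 / 168.36 = 9.60%.
Headline unemployment rate = 10.30 / 165.65 = 6.22%.

Broad underutilization rate ≈ 9.60%; headline unemployment rate ≈ 6.22%.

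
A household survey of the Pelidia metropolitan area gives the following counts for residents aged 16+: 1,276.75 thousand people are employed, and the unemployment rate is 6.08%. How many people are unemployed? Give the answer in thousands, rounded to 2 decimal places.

About 82.65 thousand are unemployed.

Let U be the number unemployed. The labor force is E + U, and U/(E+U) = 0.0608.
So U = 0.0608 × 1,276.75 / (1 − 0.0608) = 77.6264 / 0.9392 ≈ 82.65 thousand.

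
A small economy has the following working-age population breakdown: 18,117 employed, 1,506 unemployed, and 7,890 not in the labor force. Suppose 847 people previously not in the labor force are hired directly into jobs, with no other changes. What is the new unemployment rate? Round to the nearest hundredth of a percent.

New unemployment rate ≈ 7.36%.

Initially, labor force = 18,117 + 1,506 = 19,623, so u = 1,506/19,623 = 7.67%.
After the change, employed and labor force both rise by 847; unemployed unchanged → E = 18,964, U = 1,506, labor force = 20,470.
New unemployment rate = 1,506 / 20,470 = 7.36%.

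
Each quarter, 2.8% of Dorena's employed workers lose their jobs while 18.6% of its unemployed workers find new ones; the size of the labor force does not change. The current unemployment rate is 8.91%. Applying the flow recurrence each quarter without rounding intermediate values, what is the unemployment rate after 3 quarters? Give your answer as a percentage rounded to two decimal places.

Unemployment rate after three quarters ≈ 11.06%.

With a fixed labor force, u_{t+1} = u_t + s·(1−u_t) − f·u_t = u_t·(1−s−f) + s.
Here 1−s−f = 0.786 and s = 0.028.
u_1 = 0.089100 × 0.786 + 0.028 = 0.098033.
u_2 = 0.098033 × 0.786 + 0.028 = 0.105054.
u_3 = 0.105054 × 0.786 + 0.028 = 0.110572.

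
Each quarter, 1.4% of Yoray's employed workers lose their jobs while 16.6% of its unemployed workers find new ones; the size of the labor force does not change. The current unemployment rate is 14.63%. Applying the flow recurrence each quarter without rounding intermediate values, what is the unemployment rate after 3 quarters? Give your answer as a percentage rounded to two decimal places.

With a fixed labor force, u_{t+1} = u_t + s·(1−u_t) − f·u_t = u_t·(1−s−f) + s.
Here 1−s−f = 0.820 and s = 0.014.
u_1 = 0.146300 × 0.820 + 0.014 = 0.133966.
u_2 = 0.133966 × 0.820 + 0.014 = 0.123852.
u_3 = 0.123852 × 0.820 + 0.014 = 0.115559.

Unemployment rate after three quarters ≈ 11.56%.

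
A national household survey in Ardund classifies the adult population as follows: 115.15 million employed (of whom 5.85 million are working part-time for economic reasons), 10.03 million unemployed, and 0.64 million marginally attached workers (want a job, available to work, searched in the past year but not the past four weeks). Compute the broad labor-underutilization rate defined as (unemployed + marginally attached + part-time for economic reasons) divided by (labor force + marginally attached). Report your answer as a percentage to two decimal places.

Broad underutilization rate ≈ 13.13%.

Labor force = 115.15 + 10.03 = 125.18 million.
Numerator = 10.03 + 0.64 + 5.85 = 16.52 million.
Denominator = 125.18 + 0.64 = 125.82 million.
Broad rate = 16.52 / 125.82 = 13.13%.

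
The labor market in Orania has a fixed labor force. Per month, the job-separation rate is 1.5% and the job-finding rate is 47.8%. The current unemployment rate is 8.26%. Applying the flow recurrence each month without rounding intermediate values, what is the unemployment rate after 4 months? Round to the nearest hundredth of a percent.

Unemployment rate after four months ≈ 3.39%.

With a fixed labor force, u_{t+1} = u_t + s·(1−u_t) − f·u_t = u_t·(1−s−f) + s.
Here 1−s−f = 0.507 and s = 0.015.
u_1 = 0.082600 × 0.507 + 0.015 = 0.056878.
u_2 = 0.056878 × 0.507 + 0.015 = 0.043837.
u_3 = 0.043837 × 0.507 + 0.015 = 0.037225.
u_4 = 0.037225 × 0.507 + 0.015 = 0.033873.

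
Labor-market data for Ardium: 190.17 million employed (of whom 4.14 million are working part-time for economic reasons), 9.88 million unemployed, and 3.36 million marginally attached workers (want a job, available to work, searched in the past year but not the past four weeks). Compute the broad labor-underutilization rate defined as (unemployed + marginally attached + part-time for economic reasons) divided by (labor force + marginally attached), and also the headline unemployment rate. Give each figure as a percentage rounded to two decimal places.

Labor force = 190.17 + 9.88 = 200.05 million.
Numerator = 9.88 + 3.36 + 4.14 = 17.38 million.
Denominator = 200.05 + 3.36 = 203.41 million.
Broad rate = 17.38 / 203.41 = 8.54%.
Headline unemployment rate = 9.88 / 200.05 = 4.94%.

Broad underutilization rate ≈ 8.54%; headline unemployment rate ≈ 4.94%.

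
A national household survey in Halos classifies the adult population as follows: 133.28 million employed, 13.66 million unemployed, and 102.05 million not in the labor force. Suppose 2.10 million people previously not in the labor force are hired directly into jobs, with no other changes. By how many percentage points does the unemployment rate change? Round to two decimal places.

Initially, labor force = 133.28 + 13.66 = 146.94 million, so u = 13.66/146.94 = 9.30%.
After the change, employed and labor force both rise by 2.10; unemployed unchanged → E = 135.38, U = 13.66, labor force = 149.04 million.
New unemployment rate = 13.66 / 149.04 = 9.17%.
Change = 9.17% − 9.30% = −0.13 percentage points.

The unemployment rate changes by −0.13 percentage points.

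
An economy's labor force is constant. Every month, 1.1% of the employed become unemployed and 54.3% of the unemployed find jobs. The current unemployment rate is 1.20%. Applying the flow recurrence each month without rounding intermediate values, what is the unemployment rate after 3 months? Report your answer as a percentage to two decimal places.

With a fixed labor force, u_{t+1} = u_t + s·(1−u_t) − f·u_t = u_t·(1−s−f) + s.
Here 1−s−f = 0.446 and s = 0.011.
u_1 = 0.012000 × 0.446 + 0.011 = 0.016352.
u_2 = 0.016352 × 0.446 + 0.011 = 0.018293.
u_3 = 0.018293 × 0.446 + 0.011 = 0.019159.

Unemployment rate after three months ≈ 1.92%.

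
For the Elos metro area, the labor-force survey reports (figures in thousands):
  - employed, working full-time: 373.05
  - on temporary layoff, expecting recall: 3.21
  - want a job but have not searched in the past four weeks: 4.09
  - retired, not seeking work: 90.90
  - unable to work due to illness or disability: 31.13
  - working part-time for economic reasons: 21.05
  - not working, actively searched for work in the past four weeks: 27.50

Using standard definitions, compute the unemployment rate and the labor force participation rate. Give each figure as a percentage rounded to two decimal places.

Unemployment rate ≈ 7.23%; labor force participation rate ≈ 77.11%.

Employed = 373.05 + 21.05 = 394.10 thousand (anyone who worked, including part-time for economic reasons, counts as employed).
Unemployed = 3.21 + 27.50 = 30.71 thousand (jobless and actively searching, or on temporary layoff).
Labor force = 394.10 + 30.71 = 424.81 thousand.
Not in labor force = 4.09 + 90.90 + 31.13 = 126.12 thousand (those not working and not actively searching are outside the labor force — including those who want a job but have given up searching).
Civilian working-age population = 424.81 + 126.12 = 550.93 thousand.
Unemployment rate = 30.71 / 424.81 = 7.23%.
Labor force participation rate = 424.81 / 550.93 = 77.11%.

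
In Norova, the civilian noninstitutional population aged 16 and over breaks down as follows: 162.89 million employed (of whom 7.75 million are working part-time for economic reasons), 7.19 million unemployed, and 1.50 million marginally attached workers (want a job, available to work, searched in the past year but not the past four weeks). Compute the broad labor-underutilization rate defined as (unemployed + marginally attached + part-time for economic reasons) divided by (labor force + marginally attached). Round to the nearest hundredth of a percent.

Broad underutilization rate ≈ 9.58%.

Labor force = 162.89 + 7.19 = 170.08 million.
Numerator = 7.19 + 1.50 + 7.75 = 16.44 million.
Denominator = 170.08 + 1.50 = 171.58 million.
Broad rate = 16.44 / 171.58 = 9.58%.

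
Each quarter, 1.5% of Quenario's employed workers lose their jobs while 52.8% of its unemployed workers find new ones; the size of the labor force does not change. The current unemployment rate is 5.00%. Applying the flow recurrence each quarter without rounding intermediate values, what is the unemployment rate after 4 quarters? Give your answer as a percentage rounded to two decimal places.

Unemployment rate after four quarters ≈ 2.86%.

With a fixed labor force, u_{t+1} = u_t + s·(1−u_t) − f·u_t = u_t·(1−s−f) + s.
Here 1−s−f = 0.457 and s = 0.015.
u_1 = 0.050000 × 0.457 + 0.015 = 0.037850.
u_2 = 0.037850 × 0.457 + 0.015 = 0.032297.
u_3 = 0.032297 × 0.457 + 0.015 = 0.029760.
u_4 = 0.029760 × 0.457 + 0.015 = 0.028600.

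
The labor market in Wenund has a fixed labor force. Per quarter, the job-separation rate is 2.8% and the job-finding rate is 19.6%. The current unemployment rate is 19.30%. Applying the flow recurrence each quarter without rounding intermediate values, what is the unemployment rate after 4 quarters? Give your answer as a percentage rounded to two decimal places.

With a fixed labor force, u_{t+1} = u_t + s·(1−u_t) − f·u_t = u_t·(1−s−f) + s.
Here 1−s−f = 0.776 and s = 0.028.
u_1 = 0.193000 × 0.776 + 0.028 = 0.177768.
u_2 = 0.177768 × 0.776 + 0.028 = 0.165948.
u_3 = 0.165948 × 0.776 + 0.028 = 0.156776.
u_4 = 0.156776 × 0.776 + 0.028 = 0.149658.

Unemployment rate after four quarters ≈ 14.97%.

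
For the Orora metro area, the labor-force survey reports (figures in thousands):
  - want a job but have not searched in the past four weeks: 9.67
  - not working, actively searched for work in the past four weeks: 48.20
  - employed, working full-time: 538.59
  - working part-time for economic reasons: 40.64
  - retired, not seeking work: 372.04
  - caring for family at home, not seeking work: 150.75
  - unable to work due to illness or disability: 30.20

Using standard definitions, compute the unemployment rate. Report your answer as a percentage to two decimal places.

Employed = 538.59 + 40.64 = 579.23 thousand (anyone who worked, including part-time for economic reasons, counts as employed).
Unemployed = 48.20 thousand.
Labor force = 579.23 + 48.20 = 627.43 thousand.
Unemployment rate = 48.20 / 627.43 = 7.68%.

Unemployment rate ≈ 7.68%.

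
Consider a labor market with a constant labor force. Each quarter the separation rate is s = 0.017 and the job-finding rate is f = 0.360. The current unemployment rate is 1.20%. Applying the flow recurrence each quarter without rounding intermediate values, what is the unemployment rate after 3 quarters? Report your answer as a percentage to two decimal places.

Unemployment rate after three quarters ≈ 3.71%.

With a fixed labor force, u_{t+1} = u_t + s·(1−u_t) − f·u_t = u_t·(1−s−f) + s.
Here 1−s−f = 0.623 and s = 0.017.
u_1 = 0.012000 × 0.623 + 0.017 = 0.024476.
u_2 = 0.024476 × 0.623 + 0.017 = 0.032249.
u_3 = 0.032249 × 0.623 + 0.017 = 0.037091.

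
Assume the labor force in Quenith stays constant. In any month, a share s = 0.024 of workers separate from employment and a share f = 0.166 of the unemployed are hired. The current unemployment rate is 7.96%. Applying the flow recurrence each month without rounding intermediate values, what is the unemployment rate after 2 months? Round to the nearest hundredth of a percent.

With a fixed labor force, u_{t+1} = u_t + s·(1−u_t) − f·u_t = u_t·(1−s−f) + s.
Here 1−s−f = 0.810 and s = 0.024.
u_1 = 0.079600 × 0.810 + 0.024 = 0.088476.
u_2 = 0.088476 × 0.810 + 0.024 = 0.095666.

Unemployment rate after two months ≈ 9.57%.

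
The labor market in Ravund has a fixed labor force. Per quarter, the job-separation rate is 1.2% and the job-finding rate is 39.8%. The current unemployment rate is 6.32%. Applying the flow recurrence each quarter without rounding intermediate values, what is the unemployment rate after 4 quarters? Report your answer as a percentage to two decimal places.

Unemployment rate after four quarters ≈ 3.34%.

With a fixed labor force, u_{t+1} = u_t + s·(1−u_t) − f·u_t = u_t·(1−s−f) + s.
Here 1−s−f = 0.590 and s = 0.012.
u_1 = 0.063200 × 0.590 + 0.012 = 0.049288.
u_2 = 0.049288 × 0.590 + 0.012 = 0.041080.
u_3 = 0.041080 × 0.590 + 0.012 = 0.036237.
u_4 = 0.036237 × 0.590 + 0.012 = 0.033380.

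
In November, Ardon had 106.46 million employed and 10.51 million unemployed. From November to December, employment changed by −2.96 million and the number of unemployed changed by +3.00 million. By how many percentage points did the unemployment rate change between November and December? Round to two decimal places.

The unemployment rate changed by +2.56 percentage points.

November: labor force = 106.46 + 10.51 = 116.97; u = 10.51/116.97 = 8.99%.
December: labor force = 103.50 + 13.51 = 117.01; u = 13.51/117.01 = 11.55%.
Change = 11.55% − 8.99% = +2.56 pp.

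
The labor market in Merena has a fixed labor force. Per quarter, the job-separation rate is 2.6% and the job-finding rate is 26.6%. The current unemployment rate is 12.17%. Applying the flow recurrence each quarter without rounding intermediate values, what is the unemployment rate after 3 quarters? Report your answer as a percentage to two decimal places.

With a fixed labor force, u_{t+1} = u_t + s·(1−u_t) − f·u_t = u_t·(1−s−f) + s.
Here 1−s−f = 0.708 and s = 0.026.
u_1 = 0.121700 × 0.708 + 0.026 = 0.112164.
u_2 = 0.112164 × 0.708 + 0.026 = 0.105412.
u_3 = 0.105412 × 0.708 + 0.026 = 0.100632.

Unemployment rate after three quarters ≈ 10.06%.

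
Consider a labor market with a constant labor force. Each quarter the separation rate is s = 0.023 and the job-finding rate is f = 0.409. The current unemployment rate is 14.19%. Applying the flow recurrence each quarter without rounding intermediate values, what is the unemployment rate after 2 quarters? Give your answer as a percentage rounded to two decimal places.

Unemployment rate after two quarters ≈ 8.18%.

With a fixed labor force, u_{t+1} = u_t + s·(1−u_t) − f·u_t = u_t·(1−s−f) + s.
Here 1−s−f = 0.568 and s = 0.023.
u_1 = 0.141900 × 0.568 + 0.023 = 0.103599.
u_2 = 0.103599 × 0.568 + 0.023 = 0.081844.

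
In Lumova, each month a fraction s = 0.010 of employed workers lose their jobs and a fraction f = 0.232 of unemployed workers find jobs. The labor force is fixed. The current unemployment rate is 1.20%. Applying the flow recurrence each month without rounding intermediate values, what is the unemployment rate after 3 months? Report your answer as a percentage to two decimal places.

With a fixed labor force, u_{t+1} = u_t + s·(1−u_t) − f·u_t = u_t·(1−s−f) + s.
Here 1−s−f = 0.758 and s = 0.010.
u_1 = 0.012000 × 0.758 + 0.010 = 0.019096.
u_2 = 0.019096 × 0.758 + 0.010 = 0.024475.
u_3 = 0.024475 × 0.758 + 0.010 = 0.028552.

Unemployment rate after three months ≈ 2.86%.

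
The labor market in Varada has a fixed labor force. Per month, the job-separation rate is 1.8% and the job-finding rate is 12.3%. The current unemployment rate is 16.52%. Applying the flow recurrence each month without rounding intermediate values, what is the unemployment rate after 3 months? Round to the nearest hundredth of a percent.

With a fixed labor force, u_{t+1} = u_t + s·(1−u_t) − f·u_t = u_t·(1−s−f) + s.
Here 1−s−f = 0.859 and s = 0.018.
u_1 = 0.165200 × 0.859 + 0.018 = 0.159907.
u_2 = 0.159907 × 0.859 + 0.018 = 0.155360.
u_3 = 0.155360 × 0.859 + 0.018 = 0.151454.

Unemployment rate after three months ≈ 15.15%.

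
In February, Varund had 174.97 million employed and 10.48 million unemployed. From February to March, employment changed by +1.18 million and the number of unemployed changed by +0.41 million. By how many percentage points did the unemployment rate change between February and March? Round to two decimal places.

February: labor force = 174.97 + 10.48 = 185.45; u = 10.48/185.45 = 5.65%.
March: labor force = 176.15 + 10.89 = 187.04; u = 10.89/187.04 = 5.82%.
Change = 5.82% − 5.65% = +0.17 pp.

The unemployment rate changed by +0.17 percentage points.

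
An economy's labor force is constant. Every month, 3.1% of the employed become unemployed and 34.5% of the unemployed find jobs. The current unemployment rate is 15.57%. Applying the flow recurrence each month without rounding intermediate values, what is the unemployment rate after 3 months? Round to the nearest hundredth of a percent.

With a fixed labor force, u_{t+1} = u_t + s·(1−u_t) − f·u_t = u_t·(1−s−f) + s.
Here 1−s−f = 0.624 and s = 0.031.
u_1 = 0.155700 × 0.624 + 0.031 = 0.128157.
u_2 = 0.128157 × 0.624 + 0.031 = 0.110970.
u_3 = 0.110970 × 0.624 + 0.031 = 0.100245.

Unemployment rate after three months ≈ 10.02%.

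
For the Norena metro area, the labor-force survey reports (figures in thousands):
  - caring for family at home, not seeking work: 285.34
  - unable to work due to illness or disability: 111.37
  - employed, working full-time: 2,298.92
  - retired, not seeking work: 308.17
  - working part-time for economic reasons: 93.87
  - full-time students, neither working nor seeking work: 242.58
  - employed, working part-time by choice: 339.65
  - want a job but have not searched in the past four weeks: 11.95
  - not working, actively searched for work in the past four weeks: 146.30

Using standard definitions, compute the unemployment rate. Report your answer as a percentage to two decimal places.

Unemployment rate ≈ 5.08%.

Employed = 2,298.92 + 93.87 + 339.65 = 2,732.44 thousand (anyone who worked, including part-time for economic reasons, counts as employed).
Unemployed = 146.30 thousand.
Labor force = 2,732.44 + 146.30 = 2,878.74 thousand.
Unemployment rate = 146.30 / 2,878.74 = 5.08%.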